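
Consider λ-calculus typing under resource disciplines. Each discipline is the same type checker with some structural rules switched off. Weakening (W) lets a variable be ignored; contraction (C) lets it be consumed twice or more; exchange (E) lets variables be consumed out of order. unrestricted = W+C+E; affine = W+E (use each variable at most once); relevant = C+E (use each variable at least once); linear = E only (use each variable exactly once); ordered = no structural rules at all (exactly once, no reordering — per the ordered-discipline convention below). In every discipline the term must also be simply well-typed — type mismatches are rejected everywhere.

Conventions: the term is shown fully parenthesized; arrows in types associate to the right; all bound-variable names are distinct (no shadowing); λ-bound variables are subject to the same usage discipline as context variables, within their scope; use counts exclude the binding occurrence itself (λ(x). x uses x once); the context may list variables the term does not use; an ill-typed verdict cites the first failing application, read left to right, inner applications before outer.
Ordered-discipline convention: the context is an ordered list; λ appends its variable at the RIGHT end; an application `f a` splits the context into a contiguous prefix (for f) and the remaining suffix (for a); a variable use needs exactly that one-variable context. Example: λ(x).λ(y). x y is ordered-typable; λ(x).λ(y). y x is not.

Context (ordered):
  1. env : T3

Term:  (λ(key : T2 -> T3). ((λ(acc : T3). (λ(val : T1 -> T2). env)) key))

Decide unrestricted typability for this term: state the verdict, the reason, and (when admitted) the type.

no — not simply typable
use counts: env: 1, key (bound): 1, acc (bound): 0, val (bound): 0
uses in reading order: env, key
typing: ill-typed: a function awaiting T3 gets T2 -> T3
per-discipline verdicts: ordered ✗; linear ✗; affine ✗; relevant ✗; unrestricted ✗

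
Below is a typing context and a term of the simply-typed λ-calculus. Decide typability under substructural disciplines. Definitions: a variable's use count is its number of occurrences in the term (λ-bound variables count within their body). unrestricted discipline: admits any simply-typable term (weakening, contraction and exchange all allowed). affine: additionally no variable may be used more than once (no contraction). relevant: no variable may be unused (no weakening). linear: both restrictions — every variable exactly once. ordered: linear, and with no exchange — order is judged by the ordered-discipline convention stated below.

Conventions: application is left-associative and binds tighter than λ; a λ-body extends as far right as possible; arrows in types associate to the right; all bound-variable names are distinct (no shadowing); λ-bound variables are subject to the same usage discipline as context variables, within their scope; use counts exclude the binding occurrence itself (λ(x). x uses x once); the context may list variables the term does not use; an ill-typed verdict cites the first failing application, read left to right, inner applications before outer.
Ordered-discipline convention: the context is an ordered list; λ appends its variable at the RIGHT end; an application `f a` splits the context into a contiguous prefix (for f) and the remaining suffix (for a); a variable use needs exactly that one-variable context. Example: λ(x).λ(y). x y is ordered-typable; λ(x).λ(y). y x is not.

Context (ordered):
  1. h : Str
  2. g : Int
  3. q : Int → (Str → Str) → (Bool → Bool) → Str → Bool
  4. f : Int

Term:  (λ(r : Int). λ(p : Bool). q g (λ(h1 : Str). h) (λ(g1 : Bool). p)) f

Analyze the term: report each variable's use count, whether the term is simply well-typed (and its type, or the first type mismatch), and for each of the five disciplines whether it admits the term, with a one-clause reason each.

usage: h: 1; g: 1; q: 1; f: 1; r (bound): 0; p (bound): 1; h1 (bound): 0; g1 (bound): 0
use order (left to right): q, g, h, p, f
typing: the term checks, with type Bool → Str → Bool
ordered ✗ (r, h1, g1 never used (weakening))
linear ✗ (r, h1, g1 never used (weakening))
affine ✓ (no duplicate uses among h, g, q, f, r, p, h1, g1)
relevant ✗ (r, h1, g1 never used (weakening))
unrestricted ✓ (well-typed at Bool → Str → Bool; no restrictions here)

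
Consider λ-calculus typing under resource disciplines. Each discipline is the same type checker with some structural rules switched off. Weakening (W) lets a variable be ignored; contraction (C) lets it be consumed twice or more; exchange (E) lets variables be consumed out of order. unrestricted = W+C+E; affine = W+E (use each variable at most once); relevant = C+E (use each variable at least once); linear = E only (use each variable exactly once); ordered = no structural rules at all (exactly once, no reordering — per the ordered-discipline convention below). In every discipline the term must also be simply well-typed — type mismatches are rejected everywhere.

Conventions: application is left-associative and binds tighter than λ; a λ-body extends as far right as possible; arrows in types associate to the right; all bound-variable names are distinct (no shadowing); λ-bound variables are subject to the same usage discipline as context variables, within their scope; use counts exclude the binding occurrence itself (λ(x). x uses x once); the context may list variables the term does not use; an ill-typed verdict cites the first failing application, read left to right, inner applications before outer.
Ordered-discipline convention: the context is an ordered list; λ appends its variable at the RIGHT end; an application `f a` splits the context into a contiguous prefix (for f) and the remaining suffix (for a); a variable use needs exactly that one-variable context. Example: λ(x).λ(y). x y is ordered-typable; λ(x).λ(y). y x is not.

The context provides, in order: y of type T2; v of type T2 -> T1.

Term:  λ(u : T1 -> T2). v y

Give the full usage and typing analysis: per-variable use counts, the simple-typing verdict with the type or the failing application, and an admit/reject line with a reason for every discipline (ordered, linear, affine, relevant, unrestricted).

use counts: y ×1, v ×1, u [bound] ×0
uses in reading order: v, y
typing: well-typed at (T1 -> T2) -> T1
ordered: ✗, needs weakening: u unused
linear: ✗, needs weakening: u unused
affine: ✓, no duplicate uses among y, v, u
relevant: ✗, needs weakening: u unused
unrestricted: ✓, typability at (T1 -> T2) -> T1 is all that's needed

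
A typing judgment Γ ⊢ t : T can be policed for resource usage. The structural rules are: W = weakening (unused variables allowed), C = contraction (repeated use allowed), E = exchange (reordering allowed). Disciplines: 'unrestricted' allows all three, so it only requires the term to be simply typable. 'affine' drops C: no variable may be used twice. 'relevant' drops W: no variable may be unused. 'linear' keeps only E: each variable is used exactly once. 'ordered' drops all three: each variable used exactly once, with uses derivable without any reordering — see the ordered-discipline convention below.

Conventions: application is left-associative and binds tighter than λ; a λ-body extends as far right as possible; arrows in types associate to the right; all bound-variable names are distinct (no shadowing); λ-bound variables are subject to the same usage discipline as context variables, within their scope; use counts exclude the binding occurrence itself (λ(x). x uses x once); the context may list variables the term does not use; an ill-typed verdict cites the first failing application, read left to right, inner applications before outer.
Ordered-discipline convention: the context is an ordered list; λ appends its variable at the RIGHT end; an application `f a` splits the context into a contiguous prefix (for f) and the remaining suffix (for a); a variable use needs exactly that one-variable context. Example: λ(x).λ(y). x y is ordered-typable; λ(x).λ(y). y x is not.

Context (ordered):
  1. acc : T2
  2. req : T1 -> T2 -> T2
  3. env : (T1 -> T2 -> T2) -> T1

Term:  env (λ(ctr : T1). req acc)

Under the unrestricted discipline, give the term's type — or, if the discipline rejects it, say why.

not well-typed under unrestricted — the type mismatch rejects it
variable uses: acc=1; req=1; env=1; ctr (λ-bound)=0
uses in reading order: env, req, acc
typing: ill-typed: a function awaiting T1 gets T2
across the five disciplines: ordered ✗; linear ✗; affine ✗; relevant ✗; unrestricted ✗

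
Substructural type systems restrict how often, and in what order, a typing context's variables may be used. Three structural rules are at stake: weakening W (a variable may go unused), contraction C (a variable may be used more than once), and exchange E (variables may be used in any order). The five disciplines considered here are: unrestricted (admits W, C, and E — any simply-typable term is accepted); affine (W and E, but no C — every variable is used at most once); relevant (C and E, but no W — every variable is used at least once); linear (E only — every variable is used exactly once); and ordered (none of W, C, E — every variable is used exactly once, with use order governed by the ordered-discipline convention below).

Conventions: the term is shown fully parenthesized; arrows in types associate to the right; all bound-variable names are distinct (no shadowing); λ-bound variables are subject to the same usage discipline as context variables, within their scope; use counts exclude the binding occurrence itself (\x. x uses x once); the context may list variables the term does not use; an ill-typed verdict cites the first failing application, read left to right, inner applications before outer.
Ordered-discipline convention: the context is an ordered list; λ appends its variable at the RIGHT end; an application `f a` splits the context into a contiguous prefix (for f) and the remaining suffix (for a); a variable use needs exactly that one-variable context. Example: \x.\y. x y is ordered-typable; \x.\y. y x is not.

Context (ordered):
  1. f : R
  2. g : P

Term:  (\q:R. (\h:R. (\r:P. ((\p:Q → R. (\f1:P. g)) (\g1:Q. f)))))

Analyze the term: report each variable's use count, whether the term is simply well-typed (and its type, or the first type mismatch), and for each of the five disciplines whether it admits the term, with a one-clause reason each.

usage: f=1; g=1; q (bound)=0; h (bound)=0; r (bound)=0; p (bound)=0; f1 (bound)=0; g1 (bound)=0
order of uses: g, f
typing: the term checks, with type R → R → P → P → P
ordered: ✗, q, h, r, p, f1, g1 left unused
linear: ✗, q, h, r, p, f1, g1 left unused
affine: ✓, at most one use each (f, g, q, h, r, p, f1, g1)
relevant: ✗, q, h, r, p, f1, g1 left unused
unrestricted: ✓, type-checks (R → R → P → P → P) and nothing is barred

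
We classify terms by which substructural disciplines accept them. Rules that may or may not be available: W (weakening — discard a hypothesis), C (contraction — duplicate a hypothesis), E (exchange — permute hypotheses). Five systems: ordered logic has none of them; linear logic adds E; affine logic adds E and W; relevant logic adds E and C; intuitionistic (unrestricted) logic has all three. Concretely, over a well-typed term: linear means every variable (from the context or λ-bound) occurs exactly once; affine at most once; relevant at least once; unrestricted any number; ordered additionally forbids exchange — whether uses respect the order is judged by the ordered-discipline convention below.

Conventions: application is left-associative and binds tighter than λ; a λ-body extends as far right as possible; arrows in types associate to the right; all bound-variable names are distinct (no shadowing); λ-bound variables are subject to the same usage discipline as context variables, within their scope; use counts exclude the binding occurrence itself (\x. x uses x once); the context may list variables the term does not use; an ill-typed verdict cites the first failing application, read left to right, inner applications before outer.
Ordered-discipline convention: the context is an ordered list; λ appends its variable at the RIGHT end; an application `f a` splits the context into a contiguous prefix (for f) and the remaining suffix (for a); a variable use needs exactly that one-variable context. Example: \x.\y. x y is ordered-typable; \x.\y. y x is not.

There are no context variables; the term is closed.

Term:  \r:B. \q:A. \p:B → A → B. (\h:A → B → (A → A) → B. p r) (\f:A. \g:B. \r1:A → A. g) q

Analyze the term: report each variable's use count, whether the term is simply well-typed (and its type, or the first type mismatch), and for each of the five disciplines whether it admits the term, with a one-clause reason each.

use counts: r (bound): 1×; q (bound): 1×; p (bound): 1×; h (bound): 0×; f (bound): 0×; g (bound): 1×; r1 (bound): 0×
uses in reading order: p, r, g, q
typing: ✓ — B → A → (B → A → B) → B
ordered: ✗ — h, f, r1 left unused
linear: ✗ — h, f, r1 left unused
affine: ✓ — no duplicate uses among r, q, p, h, f, g, r1
relevant: ✗ — h, f, r1 left unused
unrestricted: ✓ — well-typed at B → A → (B → A → B) → B; no restrictions here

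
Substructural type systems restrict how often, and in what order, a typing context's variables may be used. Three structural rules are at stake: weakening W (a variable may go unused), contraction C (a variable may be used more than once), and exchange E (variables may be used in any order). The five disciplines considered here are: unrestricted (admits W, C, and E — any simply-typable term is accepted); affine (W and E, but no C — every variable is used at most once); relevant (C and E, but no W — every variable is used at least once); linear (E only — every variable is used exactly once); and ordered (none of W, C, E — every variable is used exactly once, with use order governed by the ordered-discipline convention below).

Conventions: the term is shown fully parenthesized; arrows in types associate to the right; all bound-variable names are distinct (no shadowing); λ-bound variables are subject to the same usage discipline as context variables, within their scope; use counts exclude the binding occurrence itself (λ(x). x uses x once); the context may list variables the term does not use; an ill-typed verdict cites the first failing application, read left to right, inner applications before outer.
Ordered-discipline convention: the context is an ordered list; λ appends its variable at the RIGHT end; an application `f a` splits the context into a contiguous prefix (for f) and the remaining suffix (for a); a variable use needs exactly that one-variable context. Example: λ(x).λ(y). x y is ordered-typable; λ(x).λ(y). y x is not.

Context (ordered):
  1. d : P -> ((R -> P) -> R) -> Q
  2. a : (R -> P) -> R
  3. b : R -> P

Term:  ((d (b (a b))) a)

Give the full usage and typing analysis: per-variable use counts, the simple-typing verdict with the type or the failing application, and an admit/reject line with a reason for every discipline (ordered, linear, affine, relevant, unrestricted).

use counts: d: 1×, a: 2×, b: 2×
uses in reading order: d, b, a, b, a
typing: the term checks, with type Q
ordered: ✗, a ×2, b ×2 used more than once (contraction)
linear: ✗, a ×2, b ×2 used more than once (contraction)
affine: ✗, a ×2, b ×2 used more than once (contraction)
relevant: ✓, every one of d, a, b appears
unrestricted: ✓, type-checks (Q) and nothing is barred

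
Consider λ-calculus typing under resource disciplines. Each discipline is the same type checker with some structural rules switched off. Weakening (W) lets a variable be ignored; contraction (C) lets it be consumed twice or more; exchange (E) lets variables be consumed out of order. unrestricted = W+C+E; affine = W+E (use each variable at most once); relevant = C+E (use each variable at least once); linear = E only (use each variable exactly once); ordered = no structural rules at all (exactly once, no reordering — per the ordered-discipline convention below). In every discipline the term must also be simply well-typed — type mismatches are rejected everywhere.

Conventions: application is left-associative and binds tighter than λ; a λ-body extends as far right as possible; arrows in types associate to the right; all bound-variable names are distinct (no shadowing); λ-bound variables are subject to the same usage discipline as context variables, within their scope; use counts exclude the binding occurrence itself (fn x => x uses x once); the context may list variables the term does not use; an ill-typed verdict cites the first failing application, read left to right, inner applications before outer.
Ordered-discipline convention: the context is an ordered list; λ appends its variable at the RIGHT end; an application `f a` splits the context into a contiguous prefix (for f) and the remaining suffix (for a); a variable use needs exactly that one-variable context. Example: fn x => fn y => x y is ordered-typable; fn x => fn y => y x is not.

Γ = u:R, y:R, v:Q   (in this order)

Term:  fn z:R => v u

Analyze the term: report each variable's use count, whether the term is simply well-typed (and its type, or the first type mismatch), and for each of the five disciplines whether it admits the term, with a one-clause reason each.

use counts: u ×1, y ×0, v ×1, z [bound] ×0
order of uses: v, u
typing: ill-typed: can't apply a value of type Q
ordered ✗ (a type mismatch blocks all five)
linear ✗ (the type mismatch rejects it)
affine ✗ (not simply typable)
relevant ✗ (fails simple typing)
unrestricted ✗ (a type mismatch blocks all five)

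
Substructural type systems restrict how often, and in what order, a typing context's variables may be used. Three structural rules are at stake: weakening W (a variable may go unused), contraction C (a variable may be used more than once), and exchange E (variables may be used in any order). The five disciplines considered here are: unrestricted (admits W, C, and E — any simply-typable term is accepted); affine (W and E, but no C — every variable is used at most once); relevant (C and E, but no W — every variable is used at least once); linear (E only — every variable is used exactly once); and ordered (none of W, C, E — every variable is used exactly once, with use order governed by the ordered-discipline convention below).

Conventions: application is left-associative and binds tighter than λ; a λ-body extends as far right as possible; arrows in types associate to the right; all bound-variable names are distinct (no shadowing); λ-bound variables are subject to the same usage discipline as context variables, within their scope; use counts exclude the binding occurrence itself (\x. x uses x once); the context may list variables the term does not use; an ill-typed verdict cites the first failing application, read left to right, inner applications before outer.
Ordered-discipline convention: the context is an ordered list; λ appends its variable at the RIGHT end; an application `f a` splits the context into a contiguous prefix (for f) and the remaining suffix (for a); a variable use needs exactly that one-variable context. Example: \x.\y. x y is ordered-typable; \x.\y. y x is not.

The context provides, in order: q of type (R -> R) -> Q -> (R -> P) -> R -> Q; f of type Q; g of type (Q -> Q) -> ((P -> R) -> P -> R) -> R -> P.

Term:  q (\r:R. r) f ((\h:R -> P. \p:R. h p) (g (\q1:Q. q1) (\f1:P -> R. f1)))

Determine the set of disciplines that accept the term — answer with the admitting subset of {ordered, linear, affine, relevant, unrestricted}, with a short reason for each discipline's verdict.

accepted by: ordered, linear, affine, relevant, unrestricted
usage: q=1, f=1, g=1, r (bound)=1, h (bound)=1, p (bound)=1, q1 (bound)=1, f1 (bound)=1
order of uses: q, r, f, h, p, g, q1, f1
typing: well-typed — term : R -> Q
ordered: ✓, q, f, g, r, h, p, q1, f1 once each; derivable with no W/C/E
linear: ✓, exactly-once usage across q, f, g, r, h, p, q1, f1
affine: ✓, at most one use each (q, f, g, r, h, p, q1, f1)
relevant: ✓, every one of q, f, g, r, h, p, q1, f1 appears
unrestricted: ✓, type-checks (R -> Q) and nothing is barred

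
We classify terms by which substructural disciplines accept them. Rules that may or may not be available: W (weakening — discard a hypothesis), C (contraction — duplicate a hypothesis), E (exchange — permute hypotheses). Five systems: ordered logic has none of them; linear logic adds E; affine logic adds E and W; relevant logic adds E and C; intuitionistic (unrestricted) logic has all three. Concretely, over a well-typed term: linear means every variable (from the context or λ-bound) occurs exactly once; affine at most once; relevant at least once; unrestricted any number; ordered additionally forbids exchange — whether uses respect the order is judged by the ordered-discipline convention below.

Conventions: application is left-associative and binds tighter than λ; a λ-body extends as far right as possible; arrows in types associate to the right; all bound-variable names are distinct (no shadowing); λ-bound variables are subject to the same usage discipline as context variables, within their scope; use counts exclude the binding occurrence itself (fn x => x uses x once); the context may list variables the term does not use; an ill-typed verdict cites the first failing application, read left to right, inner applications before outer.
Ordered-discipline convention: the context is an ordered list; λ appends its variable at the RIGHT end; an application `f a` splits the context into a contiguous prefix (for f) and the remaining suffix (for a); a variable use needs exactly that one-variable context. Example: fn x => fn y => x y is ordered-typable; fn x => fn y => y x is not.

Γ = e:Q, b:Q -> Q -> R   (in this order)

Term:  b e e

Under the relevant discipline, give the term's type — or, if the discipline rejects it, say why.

term : R
use counts: e ×2; b ×1
order of uses: b, e, e
typing: well-typed at R
summary: ordered ✗; linear ✗; affine ✗; relevant ✓; unrestricted ✓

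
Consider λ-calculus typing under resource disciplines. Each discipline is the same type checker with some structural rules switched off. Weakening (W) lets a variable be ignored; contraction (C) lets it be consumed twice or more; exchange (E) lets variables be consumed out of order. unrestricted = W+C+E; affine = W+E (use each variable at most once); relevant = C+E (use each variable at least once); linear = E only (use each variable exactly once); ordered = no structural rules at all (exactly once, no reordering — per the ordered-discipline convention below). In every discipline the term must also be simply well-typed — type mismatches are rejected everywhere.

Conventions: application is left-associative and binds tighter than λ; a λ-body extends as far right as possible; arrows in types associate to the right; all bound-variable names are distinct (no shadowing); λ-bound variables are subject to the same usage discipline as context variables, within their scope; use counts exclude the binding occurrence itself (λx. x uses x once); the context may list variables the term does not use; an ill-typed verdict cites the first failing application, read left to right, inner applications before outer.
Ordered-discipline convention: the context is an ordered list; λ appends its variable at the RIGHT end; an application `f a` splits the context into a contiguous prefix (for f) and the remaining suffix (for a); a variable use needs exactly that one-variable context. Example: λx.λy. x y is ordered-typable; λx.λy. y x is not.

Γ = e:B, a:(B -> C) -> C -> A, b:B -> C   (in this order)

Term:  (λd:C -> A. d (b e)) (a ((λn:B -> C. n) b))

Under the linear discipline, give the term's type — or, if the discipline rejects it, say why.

not well-typed under linear — uses contraction: b ×2
use counts: e ×1; a ×1; b ×2; d (bound) ×1; n (bound) ×1
use order (left to right): d, b, e, a, n, b
typing: well-typed at A
per-discipline verdicts: ordered ✗ · linear ✗ · affine ✗ · relevant ✓ · unrestricted ✓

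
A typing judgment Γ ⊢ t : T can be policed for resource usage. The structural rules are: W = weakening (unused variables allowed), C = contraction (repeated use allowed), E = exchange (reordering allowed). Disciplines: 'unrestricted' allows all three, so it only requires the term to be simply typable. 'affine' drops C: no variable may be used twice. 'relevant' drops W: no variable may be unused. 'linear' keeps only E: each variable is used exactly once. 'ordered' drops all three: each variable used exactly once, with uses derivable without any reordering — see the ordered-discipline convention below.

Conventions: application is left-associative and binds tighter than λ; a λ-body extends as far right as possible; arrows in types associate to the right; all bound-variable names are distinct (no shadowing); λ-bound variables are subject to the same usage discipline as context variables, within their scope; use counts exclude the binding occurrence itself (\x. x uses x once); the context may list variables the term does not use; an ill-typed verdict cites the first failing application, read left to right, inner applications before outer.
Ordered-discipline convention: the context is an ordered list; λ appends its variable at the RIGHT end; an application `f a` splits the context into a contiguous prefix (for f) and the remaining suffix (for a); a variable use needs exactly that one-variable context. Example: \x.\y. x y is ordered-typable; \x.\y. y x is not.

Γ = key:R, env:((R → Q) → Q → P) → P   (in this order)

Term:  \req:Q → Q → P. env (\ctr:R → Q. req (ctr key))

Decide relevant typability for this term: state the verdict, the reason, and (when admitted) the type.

yes — every one of key, env, req, ctr appears; term : (Q → Q → P) → P
variable uses: key ×1, env ×1, req (bound) ×1, ctr (bound) ×1
order of uses: env, req, ctr, key
typing: ✓ — (Q → Q → P) → P
summary: ordered ✗ · linear ✓ · affine ✓ · relevant ✓ · unrestricted ✓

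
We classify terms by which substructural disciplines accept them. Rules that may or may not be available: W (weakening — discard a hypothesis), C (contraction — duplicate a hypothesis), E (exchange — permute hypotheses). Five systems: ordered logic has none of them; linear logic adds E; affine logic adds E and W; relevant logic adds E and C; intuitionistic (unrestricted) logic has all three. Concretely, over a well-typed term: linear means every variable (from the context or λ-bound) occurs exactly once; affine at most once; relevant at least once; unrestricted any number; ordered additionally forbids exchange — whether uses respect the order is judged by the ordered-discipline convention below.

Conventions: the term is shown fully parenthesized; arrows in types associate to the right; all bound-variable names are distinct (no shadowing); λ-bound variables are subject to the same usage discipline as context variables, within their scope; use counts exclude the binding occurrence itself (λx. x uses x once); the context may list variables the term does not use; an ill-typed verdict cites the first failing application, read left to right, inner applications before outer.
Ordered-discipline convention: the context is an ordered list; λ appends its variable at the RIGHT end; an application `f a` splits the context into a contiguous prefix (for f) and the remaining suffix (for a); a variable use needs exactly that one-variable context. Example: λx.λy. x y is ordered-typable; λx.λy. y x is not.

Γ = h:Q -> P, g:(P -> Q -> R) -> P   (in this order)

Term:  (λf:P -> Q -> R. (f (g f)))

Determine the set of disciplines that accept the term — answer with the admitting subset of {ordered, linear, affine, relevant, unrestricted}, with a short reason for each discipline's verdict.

admitted by: unrestricted
usage: h: 0×; g: 1×; f [bound]: 2×
uses in reading order: f, g, f
typing: well-typed — term : (P -> Q -> R) -> Q -> R
ordered: ✗ — needs contraction — f ×2; needs weakening: h unused
linear: ✗ — needs contraction — f ×2; needs weakening: h unused
affine: ✗ — needs contraction — f ×2
relevant: ✗ — needs weakening: h unused
unrestricted: ✓ — simply typable at (P -> Q -> R) -> Q -> R; W, C, E all held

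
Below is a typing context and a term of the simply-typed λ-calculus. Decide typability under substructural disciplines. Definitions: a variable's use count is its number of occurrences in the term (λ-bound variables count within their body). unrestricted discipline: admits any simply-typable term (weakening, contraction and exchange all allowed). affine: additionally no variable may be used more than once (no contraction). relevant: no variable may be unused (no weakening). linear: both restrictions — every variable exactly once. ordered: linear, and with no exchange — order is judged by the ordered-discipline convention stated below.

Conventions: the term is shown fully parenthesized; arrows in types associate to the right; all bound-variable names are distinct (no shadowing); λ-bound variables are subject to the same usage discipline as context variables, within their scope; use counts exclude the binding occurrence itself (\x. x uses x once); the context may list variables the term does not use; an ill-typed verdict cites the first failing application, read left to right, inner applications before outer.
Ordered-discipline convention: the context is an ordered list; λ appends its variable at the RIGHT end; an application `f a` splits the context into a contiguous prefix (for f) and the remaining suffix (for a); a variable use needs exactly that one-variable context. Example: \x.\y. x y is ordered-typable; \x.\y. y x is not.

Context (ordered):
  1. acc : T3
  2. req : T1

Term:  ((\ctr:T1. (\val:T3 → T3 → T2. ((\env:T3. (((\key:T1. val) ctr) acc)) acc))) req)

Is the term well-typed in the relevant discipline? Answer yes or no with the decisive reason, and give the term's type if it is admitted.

no — needs weakening: env, key unused
variable uses: acc=2; req=1; ctr (bound)=1; val (bound)=1; env (bound)=0; key (bound)=0
left-to-right use order: val, ctr, acc, acc, req
typing: well-typed — term : (T3 → T3 → T2) → T3 → T2
all disciplines: ordered ✗ · linear ✗ · affine ✗ · relevant ✗ · unrestricted ✓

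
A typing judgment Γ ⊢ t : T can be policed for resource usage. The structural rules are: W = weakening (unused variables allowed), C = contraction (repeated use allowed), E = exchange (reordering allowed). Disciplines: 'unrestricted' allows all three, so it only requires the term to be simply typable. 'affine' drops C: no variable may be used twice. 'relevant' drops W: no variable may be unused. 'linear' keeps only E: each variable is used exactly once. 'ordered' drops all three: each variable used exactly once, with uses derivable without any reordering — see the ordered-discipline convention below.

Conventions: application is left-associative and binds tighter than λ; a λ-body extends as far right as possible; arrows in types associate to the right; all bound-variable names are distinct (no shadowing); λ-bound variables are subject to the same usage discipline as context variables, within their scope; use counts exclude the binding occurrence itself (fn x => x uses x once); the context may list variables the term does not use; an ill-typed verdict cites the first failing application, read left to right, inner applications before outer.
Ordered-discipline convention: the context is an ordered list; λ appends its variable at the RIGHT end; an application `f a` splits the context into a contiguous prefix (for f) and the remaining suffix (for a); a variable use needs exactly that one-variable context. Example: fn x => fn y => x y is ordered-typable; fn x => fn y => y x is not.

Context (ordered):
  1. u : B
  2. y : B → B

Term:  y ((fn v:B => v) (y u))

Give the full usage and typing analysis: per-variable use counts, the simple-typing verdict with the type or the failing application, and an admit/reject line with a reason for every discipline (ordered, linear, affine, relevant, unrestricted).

usage: u: 1×, y: 2×, v (bound): 1×
left-to-right use order: y, v, y, u
typing: ✓ — B
ordered: ✗, uses contraction: y ×2
linear: ✗, uses contraction: y ×2
affine: ✗, uses contraction: y ×2
relevant: ✓, every one of u, y, v appears
unrestricted: ✓, typability at B is all that's needed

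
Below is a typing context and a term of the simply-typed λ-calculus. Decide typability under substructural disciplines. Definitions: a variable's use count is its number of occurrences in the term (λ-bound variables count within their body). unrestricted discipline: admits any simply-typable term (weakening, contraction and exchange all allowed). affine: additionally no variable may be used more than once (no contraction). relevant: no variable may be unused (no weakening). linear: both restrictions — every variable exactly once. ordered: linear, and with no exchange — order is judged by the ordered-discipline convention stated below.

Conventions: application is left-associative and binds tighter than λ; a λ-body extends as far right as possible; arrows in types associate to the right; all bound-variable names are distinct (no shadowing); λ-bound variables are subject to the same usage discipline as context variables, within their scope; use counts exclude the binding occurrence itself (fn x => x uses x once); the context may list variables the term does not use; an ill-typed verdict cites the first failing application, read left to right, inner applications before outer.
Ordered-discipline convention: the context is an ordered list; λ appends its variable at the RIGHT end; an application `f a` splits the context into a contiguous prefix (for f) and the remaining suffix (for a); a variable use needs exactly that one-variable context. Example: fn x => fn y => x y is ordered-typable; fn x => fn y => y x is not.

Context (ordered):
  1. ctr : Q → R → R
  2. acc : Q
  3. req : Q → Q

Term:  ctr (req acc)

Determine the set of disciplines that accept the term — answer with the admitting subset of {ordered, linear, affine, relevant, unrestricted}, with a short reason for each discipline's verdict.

admitted by: linear, affine, relevant, unrestricted
use counts: ctr=1, acc=1, req=1
use order (left to right): ctr, req, acc
typing: the term checks, with type R → R
ordered ✗ (no contiguous prefix/suffix split fits ctr, req, acc)
linear ✓ (single use per variable (ctr, acc, req))
affine ✓ (at most one use each (ctr, acc, req))
relevant ✓ (at least one use each (ctr, acc, req))
unrestricted ✓ (well-typed at R → R; no restrictions here)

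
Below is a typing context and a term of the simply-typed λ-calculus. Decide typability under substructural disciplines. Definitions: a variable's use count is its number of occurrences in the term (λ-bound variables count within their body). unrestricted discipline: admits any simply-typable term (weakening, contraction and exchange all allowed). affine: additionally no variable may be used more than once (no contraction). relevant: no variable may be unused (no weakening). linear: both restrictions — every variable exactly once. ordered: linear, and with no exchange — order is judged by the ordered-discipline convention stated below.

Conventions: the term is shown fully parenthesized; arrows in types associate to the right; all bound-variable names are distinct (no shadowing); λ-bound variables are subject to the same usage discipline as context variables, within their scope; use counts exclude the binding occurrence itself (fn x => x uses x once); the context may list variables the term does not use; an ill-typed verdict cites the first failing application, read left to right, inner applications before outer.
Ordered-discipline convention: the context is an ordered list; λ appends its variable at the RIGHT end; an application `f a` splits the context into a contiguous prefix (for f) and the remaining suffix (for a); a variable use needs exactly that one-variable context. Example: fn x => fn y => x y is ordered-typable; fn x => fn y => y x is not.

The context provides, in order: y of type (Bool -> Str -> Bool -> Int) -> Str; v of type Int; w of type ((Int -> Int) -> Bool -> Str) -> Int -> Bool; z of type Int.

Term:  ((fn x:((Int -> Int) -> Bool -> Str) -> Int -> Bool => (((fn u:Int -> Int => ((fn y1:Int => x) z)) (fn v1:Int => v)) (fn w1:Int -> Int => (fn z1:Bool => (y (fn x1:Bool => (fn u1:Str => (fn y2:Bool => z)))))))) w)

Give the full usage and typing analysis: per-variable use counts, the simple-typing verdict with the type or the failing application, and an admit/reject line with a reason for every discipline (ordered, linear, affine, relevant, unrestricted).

usage: y: 1; v: 1; w: 1; z: 2; x (λ-bound): 1; u (λ-bound): 0; y1 (λ-bound): 0; v1 (λ-bound): 0; w1 (λ-bound): 0; z1 (λ-bound): 0; x1 (λ-bound): 0; u1 (λ-bound): 0; y2 (λ-bound): 0
uses in reading order: x, z, v, y, z, w
typing: well-typed at Int -> Bool
ordered: ✗ — needs contraction — z ×2; needs weakening: u, y1, v1, w1, z1, x1, u1, y2 unused
linear: ✗ — needs contraction — z ×2; needs weakening: u, y1, v1, w1, z1, x1, u1, y2 unused
affine: ✗ — needs contraction — z ×2
relevant: ✗ — needs weakening: u, y1, v1, w1, z1, x1, u1, y2 unused
unrestricted: ✓ — simply typable at Int -> Bool; W, C, E all held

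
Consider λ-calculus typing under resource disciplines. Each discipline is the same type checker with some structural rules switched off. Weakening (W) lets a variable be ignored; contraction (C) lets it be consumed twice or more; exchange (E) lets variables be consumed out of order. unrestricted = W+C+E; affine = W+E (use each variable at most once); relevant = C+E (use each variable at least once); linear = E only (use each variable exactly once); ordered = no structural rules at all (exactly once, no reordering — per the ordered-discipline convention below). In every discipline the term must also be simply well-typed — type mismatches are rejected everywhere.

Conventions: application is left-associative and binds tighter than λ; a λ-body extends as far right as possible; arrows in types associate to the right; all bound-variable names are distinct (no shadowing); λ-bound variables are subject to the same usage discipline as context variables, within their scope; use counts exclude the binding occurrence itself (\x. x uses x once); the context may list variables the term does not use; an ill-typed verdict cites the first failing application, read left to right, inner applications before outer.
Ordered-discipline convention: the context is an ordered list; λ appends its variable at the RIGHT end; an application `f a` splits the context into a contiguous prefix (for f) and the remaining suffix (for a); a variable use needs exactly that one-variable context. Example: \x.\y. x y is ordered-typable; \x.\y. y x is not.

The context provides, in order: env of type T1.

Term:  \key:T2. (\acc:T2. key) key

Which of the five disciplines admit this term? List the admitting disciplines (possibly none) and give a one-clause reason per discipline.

admitted by: unrestricted
counts: env: 0; key [bound]: 2; acc [bound]: 0
order of uses: key, key
typing: ✓ — T2 -> T2
ordered: ✗, repeated use of key ×2; unused: env, acc — weakening required
linear: ✗, repeated use of key ×2; unused: env, acc — weakening required
affine: ✗, repeated use of key ×2
relevant: ✗, unused: env, acc — weakening required
unrestricted: ✓, well-typed at T2 -> T2; no restrictions here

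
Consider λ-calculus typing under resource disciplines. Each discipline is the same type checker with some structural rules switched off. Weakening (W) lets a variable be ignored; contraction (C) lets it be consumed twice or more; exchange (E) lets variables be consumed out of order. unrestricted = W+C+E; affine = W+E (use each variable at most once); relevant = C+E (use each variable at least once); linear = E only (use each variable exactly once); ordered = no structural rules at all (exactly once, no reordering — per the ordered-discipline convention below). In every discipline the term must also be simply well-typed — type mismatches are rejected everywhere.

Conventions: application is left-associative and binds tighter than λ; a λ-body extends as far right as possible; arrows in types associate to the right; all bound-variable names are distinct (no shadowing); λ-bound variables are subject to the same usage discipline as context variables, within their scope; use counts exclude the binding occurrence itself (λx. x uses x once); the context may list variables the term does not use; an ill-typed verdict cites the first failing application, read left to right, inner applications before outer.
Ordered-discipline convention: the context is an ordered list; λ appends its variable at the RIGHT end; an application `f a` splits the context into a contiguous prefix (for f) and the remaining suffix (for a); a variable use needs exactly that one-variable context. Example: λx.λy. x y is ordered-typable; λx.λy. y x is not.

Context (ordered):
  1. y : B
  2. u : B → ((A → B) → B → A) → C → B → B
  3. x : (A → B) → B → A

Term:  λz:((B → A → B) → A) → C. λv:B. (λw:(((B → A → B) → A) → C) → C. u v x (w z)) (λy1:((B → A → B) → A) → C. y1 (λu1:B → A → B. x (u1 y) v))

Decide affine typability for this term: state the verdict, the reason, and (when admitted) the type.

no — x ×2, v ×2 used more than once (contraction)
variable uses: y=1, u=1, x=2, z [bound]=1, v [bound]=2, w [bound]=1, y1 [bound]=1, u1 [bound]=1
uses in reading order: u, v, x, w, z, y1, x, u1, y, v
typing: ✓ — (((B → A → B) → A) → C) → B → B → B
all disciplines: ordered ✗ | linear ✗ | affine ✗ | relevant ✓ | unrestricted ✓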